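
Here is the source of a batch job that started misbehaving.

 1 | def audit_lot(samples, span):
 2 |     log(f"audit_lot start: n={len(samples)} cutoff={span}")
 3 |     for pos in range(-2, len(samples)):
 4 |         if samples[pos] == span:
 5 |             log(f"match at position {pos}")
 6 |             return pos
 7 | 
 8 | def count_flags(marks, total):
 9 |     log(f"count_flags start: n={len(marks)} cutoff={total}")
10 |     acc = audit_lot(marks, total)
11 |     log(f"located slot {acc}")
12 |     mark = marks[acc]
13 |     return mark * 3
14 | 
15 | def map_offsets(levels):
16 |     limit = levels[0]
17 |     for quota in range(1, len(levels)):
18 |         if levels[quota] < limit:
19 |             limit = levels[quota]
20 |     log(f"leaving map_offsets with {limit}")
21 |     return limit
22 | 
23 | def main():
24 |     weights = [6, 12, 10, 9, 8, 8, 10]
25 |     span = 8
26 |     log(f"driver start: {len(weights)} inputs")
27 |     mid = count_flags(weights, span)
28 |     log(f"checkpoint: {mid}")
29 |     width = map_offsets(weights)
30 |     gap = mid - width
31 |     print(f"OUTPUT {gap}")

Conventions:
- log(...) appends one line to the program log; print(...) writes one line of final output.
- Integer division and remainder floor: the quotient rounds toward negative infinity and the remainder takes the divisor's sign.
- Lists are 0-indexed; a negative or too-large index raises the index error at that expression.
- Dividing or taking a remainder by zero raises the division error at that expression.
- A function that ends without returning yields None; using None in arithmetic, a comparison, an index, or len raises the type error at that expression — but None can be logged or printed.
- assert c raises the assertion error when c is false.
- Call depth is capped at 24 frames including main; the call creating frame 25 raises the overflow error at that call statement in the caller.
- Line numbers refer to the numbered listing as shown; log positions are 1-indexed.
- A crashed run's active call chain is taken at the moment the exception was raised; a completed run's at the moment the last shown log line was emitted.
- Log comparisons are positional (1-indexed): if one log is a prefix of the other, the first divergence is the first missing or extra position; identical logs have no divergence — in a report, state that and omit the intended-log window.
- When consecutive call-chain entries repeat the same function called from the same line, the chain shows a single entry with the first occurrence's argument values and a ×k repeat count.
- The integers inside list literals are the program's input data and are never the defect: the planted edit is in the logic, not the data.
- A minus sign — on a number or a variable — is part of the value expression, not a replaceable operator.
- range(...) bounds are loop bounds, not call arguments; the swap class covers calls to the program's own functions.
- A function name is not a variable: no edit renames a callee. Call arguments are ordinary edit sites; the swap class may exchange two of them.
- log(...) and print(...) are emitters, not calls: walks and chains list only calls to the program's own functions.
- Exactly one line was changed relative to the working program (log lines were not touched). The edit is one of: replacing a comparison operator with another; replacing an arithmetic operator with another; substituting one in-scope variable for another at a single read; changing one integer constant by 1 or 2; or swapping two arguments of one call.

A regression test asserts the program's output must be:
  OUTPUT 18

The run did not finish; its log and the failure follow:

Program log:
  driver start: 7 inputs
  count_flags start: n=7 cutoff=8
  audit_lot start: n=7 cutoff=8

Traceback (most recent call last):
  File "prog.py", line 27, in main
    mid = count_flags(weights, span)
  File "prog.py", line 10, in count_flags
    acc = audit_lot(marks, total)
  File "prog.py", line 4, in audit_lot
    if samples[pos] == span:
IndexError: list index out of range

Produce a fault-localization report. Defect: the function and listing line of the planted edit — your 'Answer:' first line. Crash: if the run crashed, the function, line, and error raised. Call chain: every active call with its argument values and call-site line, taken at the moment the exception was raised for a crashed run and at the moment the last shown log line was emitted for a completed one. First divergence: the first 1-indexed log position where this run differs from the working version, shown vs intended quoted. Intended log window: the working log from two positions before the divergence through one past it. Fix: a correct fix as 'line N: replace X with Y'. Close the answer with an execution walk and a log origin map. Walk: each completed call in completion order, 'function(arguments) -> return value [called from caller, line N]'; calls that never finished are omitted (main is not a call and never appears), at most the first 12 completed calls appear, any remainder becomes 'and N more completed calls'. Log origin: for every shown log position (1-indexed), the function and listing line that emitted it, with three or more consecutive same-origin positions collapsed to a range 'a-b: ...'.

Answer: the defect is in audit_lot at line 3.
The tell: After 3 matching log lines the faulty run goes silent, while the working version continues with 'match at position 4'.
Crash: audit_lot, line 4, IndexError.
Call chain: main -> count_flags([6, 12, 10, 9, 8, 8, 10], 8) (called at line 27) -> audit_lot([6, 12, 10, 9, 8, 8, 10], 8) (called at line 10).
First divergence: position 4 (shown log ended at 3 lines; the working version continues: 'match at position 4').
Intended log window:
  2: count_flags start: n=7 cutoff=8
  3: audit_lot start: n=7 cutoff=8
  4: match at position 4
  5: located slot 4
Execution walk:
  (no call completed)
Log line origins:
  1: emitted by main (line 26)
  2: emitted by count_flags (line 9)
  3: emitted by audit_lot (line 2)
A correct fix: line 3: replace `-2` with `0`.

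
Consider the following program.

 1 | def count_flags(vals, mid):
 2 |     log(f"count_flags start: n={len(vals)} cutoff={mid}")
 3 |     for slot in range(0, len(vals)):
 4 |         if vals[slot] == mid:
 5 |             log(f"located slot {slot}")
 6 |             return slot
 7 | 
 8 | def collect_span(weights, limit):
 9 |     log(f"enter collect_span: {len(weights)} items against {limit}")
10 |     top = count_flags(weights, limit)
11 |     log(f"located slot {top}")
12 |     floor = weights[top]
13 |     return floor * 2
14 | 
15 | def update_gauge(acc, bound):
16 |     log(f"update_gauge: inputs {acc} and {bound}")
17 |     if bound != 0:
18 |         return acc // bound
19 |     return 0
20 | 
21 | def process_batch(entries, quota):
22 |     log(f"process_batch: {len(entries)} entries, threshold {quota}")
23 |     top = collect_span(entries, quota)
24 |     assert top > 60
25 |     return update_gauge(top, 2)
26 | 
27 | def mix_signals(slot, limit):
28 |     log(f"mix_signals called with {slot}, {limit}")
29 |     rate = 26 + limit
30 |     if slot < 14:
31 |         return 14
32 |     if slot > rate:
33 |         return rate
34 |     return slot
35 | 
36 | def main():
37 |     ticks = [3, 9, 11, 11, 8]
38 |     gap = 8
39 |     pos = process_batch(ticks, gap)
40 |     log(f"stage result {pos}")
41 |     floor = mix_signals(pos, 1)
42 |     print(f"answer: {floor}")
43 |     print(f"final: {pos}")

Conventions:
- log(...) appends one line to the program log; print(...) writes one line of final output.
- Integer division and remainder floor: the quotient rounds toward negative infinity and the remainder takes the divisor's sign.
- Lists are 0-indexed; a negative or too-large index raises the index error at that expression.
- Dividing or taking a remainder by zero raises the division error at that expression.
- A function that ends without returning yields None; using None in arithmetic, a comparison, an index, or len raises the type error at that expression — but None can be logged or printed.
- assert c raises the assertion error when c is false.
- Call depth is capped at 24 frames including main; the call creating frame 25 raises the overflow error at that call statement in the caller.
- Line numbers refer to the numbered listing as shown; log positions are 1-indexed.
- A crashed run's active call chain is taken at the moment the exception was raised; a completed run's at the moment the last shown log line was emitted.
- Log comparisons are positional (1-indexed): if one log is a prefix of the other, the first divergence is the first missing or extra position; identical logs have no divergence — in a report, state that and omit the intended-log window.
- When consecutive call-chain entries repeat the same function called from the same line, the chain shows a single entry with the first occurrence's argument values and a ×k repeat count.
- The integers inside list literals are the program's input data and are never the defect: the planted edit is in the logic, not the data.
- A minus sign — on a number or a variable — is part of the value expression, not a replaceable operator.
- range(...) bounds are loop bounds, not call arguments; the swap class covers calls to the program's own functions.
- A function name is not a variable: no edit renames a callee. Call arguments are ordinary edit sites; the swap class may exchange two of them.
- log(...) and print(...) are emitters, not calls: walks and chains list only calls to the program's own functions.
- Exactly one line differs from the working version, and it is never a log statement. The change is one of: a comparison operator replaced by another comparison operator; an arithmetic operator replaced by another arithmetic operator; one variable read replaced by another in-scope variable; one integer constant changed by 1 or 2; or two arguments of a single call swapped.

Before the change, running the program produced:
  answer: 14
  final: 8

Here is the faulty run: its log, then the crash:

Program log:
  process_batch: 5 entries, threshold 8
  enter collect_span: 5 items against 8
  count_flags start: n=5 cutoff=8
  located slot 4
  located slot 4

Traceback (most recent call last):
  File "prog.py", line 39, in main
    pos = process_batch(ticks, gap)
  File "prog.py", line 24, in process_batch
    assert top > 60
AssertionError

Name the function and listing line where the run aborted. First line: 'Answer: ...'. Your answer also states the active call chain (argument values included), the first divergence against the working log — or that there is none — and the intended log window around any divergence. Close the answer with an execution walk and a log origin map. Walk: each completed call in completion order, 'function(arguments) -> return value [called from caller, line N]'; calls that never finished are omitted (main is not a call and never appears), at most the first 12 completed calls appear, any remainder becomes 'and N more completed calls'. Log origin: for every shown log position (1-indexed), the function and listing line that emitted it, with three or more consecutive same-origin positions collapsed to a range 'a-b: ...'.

Answer: the error was raised in process_batch, line 24.
Key observation: The log ends early — 5 lines, where the working version next logs 'update_gauge: inputs 16 and 2'.
Call chain: main -> process_batch([3, 9, 11, 11, 8], 8) (called at line 39).
First divergence: position 6 (shown log ended at 5 lines; the working version continues: 'update_gauge: inputs 16 and 2').
Intended log window:
  4: located slot 4
  5: located slot 4
  6: update_gauge: inputs 16 and 2
  7: stage result 8
Execution walk:
  count_flags([3, 9, 11, 11, 8], 8) -> 4  [called from collect_span, line 10]
  collect_span([3, 9, 11, 11, 8], 8) -> 16  [called from process_batch, line 23]
Log origin:
  1: logged in process_batch at line 22
  2: logged in collect_span at line 9
  3: logged in count_flags at line 2
  4: logged in count_flags at line 5
  5: logged in collect_span at line 11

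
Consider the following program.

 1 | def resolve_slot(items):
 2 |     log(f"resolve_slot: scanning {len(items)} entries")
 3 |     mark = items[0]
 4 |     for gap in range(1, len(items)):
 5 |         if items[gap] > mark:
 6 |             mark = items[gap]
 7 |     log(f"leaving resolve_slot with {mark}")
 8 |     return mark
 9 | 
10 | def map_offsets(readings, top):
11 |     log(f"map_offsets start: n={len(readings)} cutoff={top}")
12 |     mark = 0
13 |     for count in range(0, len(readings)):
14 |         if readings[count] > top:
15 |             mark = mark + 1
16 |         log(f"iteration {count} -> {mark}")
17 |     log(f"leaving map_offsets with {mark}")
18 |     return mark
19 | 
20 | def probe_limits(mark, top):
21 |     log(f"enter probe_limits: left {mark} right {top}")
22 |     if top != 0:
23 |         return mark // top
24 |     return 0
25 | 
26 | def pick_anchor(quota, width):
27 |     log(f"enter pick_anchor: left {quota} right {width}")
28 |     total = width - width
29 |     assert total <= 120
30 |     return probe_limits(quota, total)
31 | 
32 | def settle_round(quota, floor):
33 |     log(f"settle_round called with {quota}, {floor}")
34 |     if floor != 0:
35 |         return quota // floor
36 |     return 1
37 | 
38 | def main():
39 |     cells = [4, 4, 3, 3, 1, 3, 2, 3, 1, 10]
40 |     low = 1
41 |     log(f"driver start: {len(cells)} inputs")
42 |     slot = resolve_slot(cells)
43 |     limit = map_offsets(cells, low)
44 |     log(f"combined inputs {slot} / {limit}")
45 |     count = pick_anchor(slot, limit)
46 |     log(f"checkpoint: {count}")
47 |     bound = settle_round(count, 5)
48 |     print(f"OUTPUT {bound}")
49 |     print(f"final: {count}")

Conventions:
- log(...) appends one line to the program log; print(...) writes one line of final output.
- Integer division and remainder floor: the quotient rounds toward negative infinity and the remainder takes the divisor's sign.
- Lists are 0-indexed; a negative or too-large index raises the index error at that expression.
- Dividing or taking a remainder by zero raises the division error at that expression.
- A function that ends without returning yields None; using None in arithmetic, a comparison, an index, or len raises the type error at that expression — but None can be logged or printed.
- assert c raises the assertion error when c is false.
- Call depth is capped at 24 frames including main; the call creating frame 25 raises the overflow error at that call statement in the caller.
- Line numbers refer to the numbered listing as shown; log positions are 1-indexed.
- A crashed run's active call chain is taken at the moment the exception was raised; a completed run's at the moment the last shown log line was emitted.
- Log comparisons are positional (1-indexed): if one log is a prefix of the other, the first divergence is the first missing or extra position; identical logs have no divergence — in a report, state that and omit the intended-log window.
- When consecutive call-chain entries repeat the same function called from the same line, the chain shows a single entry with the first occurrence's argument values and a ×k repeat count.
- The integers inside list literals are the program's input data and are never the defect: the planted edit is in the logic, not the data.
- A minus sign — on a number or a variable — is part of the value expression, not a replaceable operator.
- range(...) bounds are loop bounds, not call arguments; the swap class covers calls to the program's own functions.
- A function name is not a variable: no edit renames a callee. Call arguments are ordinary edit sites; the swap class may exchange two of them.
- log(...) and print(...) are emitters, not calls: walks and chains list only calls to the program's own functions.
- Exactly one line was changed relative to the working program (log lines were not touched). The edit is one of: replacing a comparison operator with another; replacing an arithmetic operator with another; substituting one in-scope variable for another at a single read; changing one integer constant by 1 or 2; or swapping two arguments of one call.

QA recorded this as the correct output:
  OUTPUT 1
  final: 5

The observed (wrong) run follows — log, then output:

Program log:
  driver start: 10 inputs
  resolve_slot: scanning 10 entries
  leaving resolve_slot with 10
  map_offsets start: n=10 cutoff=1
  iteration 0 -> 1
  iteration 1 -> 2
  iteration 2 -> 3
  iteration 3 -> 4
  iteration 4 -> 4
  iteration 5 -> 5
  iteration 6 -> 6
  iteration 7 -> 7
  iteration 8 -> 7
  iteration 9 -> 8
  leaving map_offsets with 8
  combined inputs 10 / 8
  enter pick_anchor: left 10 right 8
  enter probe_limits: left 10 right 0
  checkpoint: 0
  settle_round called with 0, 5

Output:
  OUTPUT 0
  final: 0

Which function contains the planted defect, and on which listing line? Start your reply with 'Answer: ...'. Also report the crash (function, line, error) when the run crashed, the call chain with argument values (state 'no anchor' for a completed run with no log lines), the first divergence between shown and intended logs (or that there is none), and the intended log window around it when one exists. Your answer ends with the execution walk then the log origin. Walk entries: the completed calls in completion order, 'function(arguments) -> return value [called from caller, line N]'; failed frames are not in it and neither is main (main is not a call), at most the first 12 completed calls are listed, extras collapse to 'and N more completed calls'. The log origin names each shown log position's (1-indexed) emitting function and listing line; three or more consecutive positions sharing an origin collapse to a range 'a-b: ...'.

Answer: the defect is in pick_anchor at line 28.
Core observation: The earliest visible damage is log position 18 — 'enter probe_limits: left 10 right 0' rather than the intended 'enter probe_limits: left 10 right 2'.
Call chain: main -> settle_round(0, 5) (called at line 47).
First divergence: position 18 — shown 'enter probe_limits: left 10 right 0', intended 'enter probe_limits: left 10 right 2'.
Intended log window:
  16: combined inputs 10 / 8
  17: enter pick_anchor: left 10 right 8
  18: enter probe_limits: left 10 right 2
  19: checkpoint: 5
Execution walk:
  resolve_slot([4, 4, 3, 3, 1, 3, 2, 3, 1, 10]) -> 10  [called from main, line 42]
  map_offsets([4, 4, 3, 3, 1, 3, 2, 3, 1, 10], 1) -> 8  [called from main, line 43]
  probe_limits(10, 0) -> 0  [called from pick_anchor, line 30]
  pick_anchor(10, 8) -> 0  [called from main, line 45]
  settle_round(0, 5) -> 0  [called from main, line 47]
Origin of each log line:
  1: from main, line 41
  2: from resolve_slot, line 2
  3: from resolve_slot, line 7
  4: from map_offsets, line 11
  5-14: from map_offsets, line 16
  15: from map_offsets, line 17
  16: from main, line 44
  17: from pick_anchor, line 27
  18: from probe_limits, line 21
  19: from main, line 46
  20: from settle_round, line 33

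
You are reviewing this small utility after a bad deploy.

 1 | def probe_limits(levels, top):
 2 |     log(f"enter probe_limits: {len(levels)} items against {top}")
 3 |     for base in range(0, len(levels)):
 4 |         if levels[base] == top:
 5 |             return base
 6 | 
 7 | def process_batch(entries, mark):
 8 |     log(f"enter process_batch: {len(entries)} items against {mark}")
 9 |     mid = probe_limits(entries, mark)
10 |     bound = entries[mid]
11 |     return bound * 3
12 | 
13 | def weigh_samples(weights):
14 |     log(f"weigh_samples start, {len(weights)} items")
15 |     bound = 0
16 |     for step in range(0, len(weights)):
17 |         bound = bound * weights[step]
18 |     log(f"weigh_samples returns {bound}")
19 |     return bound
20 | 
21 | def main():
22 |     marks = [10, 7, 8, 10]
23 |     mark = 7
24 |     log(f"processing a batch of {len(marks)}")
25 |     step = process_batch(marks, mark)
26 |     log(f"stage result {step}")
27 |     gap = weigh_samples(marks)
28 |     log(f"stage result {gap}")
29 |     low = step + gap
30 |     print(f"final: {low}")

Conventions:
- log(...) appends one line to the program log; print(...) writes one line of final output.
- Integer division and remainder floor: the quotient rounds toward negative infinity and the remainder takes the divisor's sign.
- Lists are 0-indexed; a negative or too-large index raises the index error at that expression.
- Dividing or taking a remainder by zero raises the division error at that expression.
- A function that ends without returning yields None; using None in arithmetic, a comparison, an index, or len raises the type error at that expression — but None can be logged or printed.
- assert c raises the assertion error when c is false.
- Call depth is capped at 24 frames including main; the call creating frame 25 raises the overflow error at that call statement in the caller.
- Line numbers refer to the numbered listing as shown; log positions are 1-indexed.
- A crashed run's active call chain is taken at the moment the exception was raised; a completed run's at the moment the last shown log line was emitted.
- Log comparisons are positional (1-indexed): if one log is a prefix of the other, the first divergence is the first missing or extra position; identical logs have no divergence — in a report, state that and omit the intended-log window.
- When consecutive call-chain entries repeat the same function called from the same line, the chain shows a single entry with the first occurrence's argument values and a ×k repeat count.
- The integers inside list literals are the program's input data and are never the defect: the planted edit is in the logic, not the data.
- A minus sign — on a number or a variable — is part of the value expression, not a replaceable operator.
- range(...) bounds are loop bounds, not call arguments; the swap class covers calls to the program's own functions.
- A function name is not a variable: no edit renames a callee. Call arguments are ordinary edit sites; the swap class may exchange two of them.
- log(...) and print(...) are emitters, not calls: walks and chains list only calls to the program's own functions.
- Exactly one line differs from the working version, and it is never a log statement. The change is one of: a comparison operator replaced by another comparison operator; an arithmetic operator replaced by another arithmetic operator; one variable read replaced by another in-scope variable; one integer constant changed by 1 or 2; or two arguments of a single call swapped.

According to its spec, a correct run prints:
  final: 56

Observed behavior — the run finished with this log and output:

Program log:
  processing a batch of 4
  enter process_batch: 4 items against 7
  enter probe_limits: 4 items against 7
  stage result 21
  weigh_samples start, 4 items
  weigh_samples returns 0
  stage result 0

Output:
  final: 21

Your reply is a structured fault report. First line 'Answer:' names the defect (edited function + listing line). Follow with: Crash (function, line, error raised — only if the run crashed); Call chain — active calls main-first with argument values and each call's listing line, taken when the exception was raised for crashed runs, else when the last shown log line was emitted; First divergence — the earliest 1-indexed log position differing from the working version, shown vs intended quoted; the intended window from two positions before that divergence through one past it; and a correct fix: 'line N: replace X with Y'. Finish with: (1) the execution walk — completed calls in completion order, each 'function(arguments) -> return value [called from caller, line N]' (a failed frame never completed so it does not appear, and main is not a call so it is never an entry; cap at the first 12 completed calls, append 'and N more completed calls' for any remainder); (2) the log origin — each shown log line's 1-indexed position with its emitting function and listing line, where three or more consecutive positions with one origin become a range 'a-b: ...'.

Answer: the defect is in weigh_samples at line 17.
Key observation: The log first diverges at position 6: the faulty run prints 'weigh_samples returns 0' where the working version prints 'weigh_samples returns 35'.
Call chain: main.
First divergence: position 6 — shown 'weigh_samples returns 0', intended 'weigh_samples returns 35'.
Intended log window:
  4: stage result 21
  5: weigh_samples start, 4 items
  6: weigh_samples returns 35
  7: stage result 35
Execution walk:
  probe_limits([10, 7, 8, 10], 7) -> 1  [called from process_batch, line 9]
  process_batch([10, 7, 8, 10], 7) -> 21  [called from main, line 25]
  weigh_samples([10, 7, 8, 10]) -> 0  [called from main, line 27]
Log line origins:
  1: emitted by main (line 24)
  2: emitted by process_batch (line 8)
  3: emitted by probe_limits (line 2)
  4: emitted by main (line 26)
  5: emitted by weigh_samples (line 14)
  6: emitted by weigh_samples (line 18)
  7: emitted by main (line 28)
A correct fix: line 17: replace `*` with `+`.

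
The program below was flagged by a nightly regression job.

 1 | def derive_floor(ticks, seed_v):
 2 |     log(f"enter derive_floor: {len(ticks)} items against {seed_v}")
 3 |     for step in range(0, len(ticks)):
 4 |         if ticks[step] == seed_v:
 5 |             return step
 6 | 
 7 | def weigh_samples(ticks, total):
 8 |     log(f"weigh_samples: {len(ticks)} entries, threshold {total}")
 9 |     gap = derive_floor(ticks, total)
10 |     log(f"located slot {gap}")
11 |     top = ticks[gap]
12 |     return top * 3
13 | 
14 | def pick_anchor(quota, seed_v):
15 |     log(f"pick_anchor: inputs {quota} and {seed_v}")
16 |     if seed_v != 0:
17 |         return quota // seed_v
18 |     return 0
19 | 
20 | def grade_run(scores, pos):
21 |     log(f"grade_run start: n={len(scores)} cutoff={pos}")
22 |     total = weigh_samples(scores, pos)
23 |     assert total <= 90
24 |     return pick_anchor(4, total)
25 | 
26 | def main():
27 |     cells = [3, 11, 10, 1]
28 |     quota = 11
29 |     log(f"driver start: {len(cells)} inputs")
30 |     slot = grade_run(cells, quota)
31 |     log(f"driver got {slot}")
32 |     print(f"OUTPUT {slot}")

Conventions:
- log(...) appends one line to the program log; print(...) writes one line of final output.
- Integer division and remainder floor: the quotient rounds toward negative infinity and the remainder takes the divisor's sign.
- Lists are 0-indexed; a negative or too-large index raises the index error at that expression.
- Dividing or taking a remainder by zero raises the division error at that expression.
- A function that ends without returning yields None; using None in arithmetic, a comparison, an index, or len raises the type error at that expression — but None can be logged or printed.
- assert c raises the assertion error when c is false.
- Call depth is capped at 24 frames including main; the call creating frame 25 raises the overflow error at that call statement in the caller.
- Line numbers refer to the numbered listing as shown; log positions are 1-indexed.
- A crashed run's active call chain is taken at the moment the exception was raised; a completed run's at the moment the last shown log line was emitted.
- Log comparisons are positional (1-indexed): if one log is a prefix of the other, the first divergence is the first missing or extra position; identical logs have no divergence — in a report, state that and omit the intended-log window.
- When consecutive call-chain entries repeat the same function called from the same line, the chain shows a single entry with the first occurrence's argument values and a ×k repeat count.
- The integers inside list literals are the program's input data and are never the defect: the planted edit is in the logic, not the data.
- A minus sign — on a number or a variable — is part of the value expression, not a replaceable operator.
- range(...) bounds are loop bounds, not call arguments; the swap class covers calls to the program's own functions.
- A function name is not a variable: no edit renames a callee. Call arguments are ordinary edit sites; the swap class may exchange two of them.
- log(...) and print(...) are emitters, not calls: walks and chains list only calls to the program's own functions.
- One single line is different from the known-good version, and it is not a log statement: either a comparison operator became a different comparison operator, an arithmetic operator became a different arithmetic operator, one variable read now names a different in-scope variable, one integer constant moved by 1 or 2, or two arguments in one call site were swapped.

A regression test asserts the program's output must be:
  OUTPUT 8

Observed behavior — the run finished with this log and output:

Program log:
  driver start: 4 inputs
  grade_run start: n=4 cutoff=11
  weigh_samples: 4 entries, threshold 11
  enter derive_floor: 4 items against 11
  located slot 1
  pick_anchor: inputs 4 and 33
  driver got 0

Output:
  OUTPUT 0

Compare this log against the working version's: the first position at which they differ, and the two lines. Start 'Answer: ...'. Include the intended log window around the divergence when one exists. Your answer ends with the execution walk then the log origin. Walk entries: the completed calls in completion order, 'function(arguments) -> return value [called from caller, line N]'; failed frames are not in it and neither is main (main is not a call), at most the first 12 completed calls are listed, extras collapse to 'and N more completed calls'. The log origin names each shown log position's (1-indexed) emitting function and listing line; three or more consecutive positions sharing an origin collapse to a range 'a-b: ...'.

Answer: position 6; shown 'pick_anchor: inputs 4 and 33' vs intended 'pick_anchor: inputs 33 and 4'.
Intended log window:
  4: enter derive_floor: 4 items against 11
  5: located slot 1
  6: pick_anchor: inputs 33 and 4
  7: driver got 8
Execution walk:
  derive_floor([3, 11, 10, 1], 11) -> 1  [called from weigh_samples, line 9]
  weigh_samples([3, 11, 10, 1], 11) -> 33  [called from grade_run, line 22]
  pick_anchor(4, 33) -> 0  [called from grade_run, line 24]
  grade_run([3, 11, 10, 1], 11) -> 0  [called from main, line 30]
Log line origins:
  1: from main, line 29
  2: from grade_run, line 21
  3: from weigh_samples, line 8
  4: from derive_floor, line 2
  5: from weigh_samples, line 10
  6: from pick_anchor, line 15
  7: from main, line 31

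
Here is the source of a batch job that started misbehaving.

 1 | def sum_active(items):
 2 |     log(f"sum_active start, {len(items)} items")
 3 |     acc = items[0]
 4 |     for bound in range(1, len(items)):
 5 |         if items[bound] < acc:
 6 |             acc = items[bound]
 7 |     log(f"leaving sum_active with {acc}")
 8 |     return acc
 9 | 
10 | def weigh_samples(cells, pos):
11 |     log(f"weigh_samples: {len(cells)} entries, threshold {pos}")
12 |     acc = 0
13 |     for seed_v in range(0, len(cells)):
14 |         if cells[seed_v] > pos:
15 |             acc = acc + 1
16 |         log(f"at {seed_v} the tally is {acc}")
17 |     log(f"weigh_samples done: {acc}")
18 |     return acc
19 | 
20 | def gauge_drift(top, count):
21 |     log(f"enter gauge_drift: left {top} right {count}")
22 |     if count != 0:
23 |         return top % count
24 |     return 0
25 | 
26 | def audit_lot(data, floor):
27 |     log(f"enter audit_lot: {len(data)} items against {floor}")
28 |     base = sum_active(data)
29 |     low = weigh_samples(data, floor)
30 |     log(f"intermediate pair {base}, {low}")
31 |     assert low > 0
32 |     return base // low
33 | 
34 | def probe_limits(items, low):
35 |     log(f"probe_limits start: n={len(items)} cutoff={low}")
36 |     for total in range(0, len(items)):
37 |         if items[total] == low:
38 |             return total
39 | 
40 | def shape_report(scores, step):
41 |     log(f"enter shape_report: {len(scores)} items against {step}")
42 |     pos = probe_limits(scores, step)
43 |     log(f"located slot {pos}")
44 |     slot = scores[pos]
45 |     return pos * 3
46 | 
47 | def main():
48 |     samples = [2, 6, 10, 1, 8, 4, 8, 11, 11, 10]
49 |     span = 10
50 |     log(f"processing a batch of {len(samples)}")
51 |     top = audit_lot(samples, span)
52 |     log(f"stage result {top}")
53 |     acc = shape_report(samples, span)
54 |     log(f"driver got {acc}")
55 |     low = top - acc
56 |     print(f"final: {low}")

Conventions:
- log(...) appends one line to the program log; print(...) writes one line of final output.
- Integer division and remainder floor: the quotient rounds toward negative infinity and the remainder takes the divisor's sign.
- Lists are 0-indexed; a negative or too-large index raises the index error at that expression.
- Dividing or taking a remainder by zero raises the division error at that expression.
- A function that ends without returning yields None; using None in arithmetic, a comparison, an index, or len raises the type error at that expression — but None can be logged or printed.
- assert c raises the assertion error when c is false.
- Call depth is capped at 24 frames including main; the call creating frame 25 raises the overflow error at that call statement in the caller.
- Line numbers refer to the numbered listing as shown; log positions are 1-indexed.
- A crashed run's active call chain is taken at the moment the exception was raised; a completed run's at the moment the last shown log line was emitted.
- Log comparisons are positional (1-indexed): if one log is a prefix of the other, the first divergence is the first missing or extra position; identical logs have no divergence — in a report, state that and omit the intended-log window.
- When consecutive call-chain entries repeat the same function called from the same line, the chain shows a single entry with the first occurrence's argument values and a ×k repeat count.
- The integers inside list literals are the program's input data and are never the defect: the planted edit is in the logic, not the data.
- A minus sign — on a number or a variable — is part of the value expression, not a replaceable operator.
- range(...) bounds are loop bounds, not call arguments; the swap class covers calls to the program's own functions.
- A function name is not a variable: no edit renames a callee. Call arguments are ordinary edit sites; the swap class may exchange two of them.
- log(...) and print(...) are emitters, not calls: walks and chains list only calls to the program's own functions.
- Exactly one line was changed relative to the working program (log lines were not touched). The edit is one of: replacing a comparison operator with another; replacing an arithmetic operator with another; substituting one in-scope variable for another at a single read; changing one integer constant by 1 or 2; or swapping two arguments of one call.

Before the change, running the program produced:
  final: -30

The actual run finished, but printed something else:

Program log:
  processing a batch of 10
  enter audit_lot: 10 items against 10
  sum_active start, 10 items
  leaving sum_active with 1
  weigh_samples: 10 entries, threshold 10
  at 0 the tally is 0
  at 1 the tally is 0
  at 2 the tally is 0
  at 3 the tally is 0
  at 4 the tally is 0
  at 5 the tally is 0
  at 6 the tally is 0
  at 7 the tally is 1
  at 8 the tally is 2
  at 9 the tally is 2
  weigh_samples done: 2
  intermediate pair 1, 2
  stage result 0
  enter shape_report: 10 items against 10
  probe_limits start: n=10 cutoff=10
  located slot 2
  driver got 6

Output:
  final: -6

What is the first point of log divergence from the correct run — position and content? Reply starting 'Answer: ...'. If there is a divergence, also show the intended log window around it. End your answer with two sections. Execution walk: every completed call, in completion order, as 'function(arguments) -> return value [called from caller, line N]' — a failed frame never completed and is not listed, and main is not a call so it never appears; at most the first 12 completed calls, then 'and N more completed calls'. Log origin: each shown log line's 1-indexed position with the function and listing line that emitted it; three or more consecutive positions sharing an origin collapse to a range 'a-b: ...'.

Answer: at position 22 the run shows 'driver got 6' where the working version logs 'driver got 30'.
Intended log window:
  20: probe_limits start: n=10 cutoff=10
  21: located slot 2
  22: driver got 30
Execution walk:
  sum_active([2, 6, 10, 1, 8, 4, 8, 11, 11, 10]) -> 1  [called from audit_lot, line 28]
  weigh_samples([2, 6, 10, 1, 8, 4, 8, 11, 11, 10], 10) -> 2  [called from audit_lot, line 29]
  audit_lot([2, 6, 10, 1, 8, 4, 8, 11, 11, 10], 10) -> 0  [called from main, line 51]
  probe_limits([2, 6, 10, 1, 8, 4, 8, 11, 11, 10], 10) -> 2  [called from shape_report, line 42]
  shape_report([2, 6, 10, 1, 8, 4, 8, 11, 11, 10], 10) -> 6  [called from main, line 53]
Origin of each log line:
  1: from main, line 50
  2: from audit_lot, line 27
  3: from sum_active, line 2
  4: from sum_active, line 7
  5: from weigh_samples, line 11
  6-15: from weigh_samples, line 16
  16: from weigh_samples, line 17
  17: from audit_lot, line 30
  18: from main, line 52
  19: from shape_report, line 41
  20: from probe_limits, line 35
  21: from shape_report, line 43
  22: from main, line 54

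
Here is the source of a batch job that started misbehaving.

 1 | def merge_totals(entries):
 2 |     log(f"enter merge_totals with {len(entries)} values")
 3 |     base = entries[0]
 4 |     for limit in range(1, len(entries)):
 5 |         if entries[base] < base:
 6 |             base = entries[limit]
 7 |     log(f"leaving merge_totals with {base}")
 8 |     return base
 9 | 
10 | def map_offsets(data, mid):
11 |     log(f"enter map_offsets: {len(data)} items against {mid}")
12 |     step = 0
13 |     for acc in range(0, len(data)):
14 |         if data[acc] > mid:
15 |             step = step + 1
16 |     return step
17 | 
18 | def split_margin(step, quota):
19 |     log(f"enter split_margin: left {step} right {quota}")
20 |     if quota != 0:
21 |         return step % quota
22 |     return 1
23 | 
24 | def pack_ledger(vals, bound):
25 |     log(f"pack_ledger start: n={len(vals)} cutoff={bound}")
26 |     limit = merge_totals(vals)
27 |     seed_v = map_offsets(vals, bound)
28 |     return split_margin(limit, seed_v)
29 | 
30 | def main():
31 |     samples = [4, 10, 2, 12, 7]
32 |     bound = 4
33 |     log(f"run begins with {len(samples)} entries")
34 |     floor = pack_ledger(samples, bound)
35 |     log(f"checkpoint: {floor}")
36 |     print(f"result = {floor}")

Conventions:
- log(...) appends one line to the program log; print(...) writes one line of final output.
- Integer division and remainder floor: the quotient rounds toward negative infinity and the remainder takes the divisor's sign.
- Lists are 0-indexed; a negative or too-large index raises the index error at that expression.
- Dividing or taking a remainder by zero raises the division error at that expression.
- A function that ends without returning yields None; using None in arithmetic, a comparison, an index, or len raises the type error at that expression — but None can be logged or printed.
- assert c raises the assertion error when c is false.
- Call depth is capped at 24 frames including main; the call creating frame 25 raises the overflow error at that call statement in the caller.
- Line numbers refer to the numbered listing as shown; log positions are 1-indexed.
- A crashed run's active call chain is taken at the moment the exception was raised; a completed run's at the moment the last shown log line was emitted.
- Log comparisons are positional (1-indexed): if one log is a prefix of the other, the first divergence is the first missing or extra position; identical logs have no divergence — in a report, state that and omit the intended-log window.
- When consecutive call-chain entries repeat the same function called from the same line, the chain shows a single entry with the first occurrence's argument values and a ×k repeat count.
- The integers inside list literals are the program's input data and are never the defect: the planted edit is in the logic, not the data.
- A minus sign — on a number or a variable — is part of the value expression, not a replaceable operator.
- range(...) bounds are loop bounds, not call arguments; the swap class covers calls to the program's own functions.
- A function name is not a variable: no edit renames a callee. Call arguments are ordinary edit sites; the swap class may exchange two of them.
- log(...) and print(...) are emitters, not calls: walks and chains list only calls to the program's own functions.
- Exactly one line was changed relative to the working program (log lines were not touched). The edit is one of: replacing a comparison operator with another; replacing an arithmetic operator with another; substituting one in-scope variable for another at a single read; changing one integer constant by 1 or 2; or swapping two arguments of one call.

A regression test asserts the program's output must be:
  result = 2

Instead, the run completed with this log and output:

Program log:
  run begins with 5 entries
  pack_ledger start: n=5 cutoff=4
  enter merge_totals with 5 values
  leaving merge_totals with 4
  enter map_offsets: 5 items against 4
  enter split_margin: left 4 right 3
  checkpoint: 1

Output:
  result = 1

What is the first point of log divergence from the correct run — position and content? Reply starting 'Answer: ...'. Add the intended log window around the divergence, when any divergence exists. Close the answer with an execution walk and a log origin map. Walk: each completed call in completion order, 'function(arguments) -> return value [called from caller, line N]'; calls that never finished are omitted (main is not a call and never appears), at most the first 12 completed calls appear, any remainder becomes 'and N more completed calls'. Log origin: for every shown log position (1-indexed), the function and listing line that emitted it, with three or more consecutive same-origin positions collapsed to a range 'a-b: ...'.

Answer: position 4 — shown 'leaving merge_totals with 4', intended 'leaving merge_totals with 2'.
Intended log window:
  2: pack_ledger start: n=5 cutoff=4
  3: enter merge_totals with 5 values
  4: leaving merge_totals with 2
  5: enter map_offsets: 5 items against 4
Execution walk:
  merge_totals([4, 10, 2, 12, 7]) -> 4  [called from pack_ledger, line 26]
  map_offsets([4, 10, 2, 12, 7], 4) -> 3  [called from pack_ledger, line 27]
  split_margin(4, 3) -> 1  [called from pack_ledger, line 28]
  pack_ledger([4, 10, 2, 12, 7], 4) -> 1  [called from main, line 34]
Origin of each log line:
  1: emitted by main (line 33)
  2: emitted by pack_ledger (line 25)
  3: emitted by merge_totals (line 2)
  4: emitted by merge_totals (line 7)
  5: emitted by map_offsets (line 11)
  6: emitted by split_margin (line 19)
  7: emitted by main (line 35)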